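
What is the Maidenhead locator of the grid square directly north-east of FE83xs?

Longitude subsquare x = 23; +1 → 24, wraps to 0 = a, carry into square.
Longitude square 8; +1 → 9.
Latitude subsquare s = 18; +1 → 19 = t.

FE93at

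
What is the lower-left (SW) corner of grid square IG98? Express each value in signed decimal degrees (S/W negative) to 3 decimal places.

-22.000, -2.000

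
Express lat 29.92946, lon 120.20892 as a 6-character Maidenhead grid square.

PL09cw

Shift to the Maidenhead origin (180°W, 90°S): lon 300.2089, lat 119.9295.
Field: 300.2089/20 → 15 → P, 119.9295/10 → 11 → L; chars PL.
Square: 0.2089/2 → 0, 9.9295/1 → 9; chars 09.
Subsquare: 0.2089/0.0833333 → 2 → c, 0.9295/0.0416667 → 22 → w; chars cw.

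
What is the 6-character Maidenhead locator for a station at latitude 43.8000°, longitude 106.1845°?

ON33ct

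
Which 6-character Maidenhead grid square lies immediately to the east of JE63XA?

JE73aa

Longitude subsquare x = 23; +1 → 24, wraps to 0 = a, carry into square.
Longitude square 6; +1 → 7.
The latitude characters are unchanged.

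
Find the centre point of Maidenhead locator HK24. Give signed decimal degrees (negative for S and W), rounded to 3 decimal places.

14.500, -35.000

Field H=7, K=10: +7·20° lon, +10·10° lat → SW at lon -40°, lat 10°.
Square 2, 4: +2·2° lon, +4·1° lat → SW at lon -36°, lat 14°.
Cell spans 2° lon × 1° lat. Centre is SW corner plus half of each.
latitude 14.500, longitude -35.000.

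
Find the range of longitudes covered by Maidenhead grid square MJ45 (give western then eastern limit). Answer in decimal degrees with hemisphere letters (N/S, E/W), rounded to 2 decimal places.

68.00° E, 70.00° E

Field M=12, J=9: +12·20° lon, +9·10° lat → SW at lon 60°, lat 0°.
Square 4, 5: +4·2° lon, +5·1° lat → SW at lon 68°, lat 5°.
Cell spans 2° lon × 1° lat.
west 68.00° E, east 70.00° E.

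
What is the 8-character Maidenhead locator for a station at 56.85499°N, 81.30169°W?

EO96iu35

Shift to the Maidenhead origin (180°W, 90°S): lon 98.69831, lat 146.85499.
Field: lon ⌊98.69831/20⌋ = 4 → E; lat ⌊146.85499/10⌋ = 14 → O.
Square: lon ⌊18.69831/2⌋ = 9; lat ⌊6.85499/1⌋ = 6.
Subsquare: lon ⌊0.69831/0.0833333⌋ = 8 → i; lat ⌊0.85499/0.0416667⌋ = 20 → u.
Extended square: lon ⌊0.03164/0.00833333⌋ = 3; lat ⌊0.02166/0.00416667⌋ = 5.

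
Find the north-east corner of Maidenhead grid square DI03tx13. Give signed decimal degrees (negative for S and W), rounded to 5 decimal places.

Field D=3, I=8: +3·20° lon, +8·10° lat → SW at lon -120°, lat -10°.
Square 0, 3: +0·2° lon, +3·1° lat → SW at lon -120°, lat -7°.
Subsquare t=19, x=23: +19·0.0833333° lon, +23·0.0416667° lat → SW at lon -118.417°, lat -6.04167°.
Extended square 1, 3: +1·0.00833333° lon, +3·0.00416667° lat → SW at lon -118.408°, lat -6.02917°.
Cell spans 0.00833333° lon × 0.00416667° lat. NE corner is SW corner plus one full cell.
latitude -6.02500, longitude -118.40000.

-6.02500, -118.40000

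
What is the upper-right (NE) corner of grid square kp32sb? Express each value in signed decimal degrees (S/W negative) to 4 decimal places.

62.0833, 27.5833

Field K=10, P=15: +10·20° lon, +15·10° lat → SW at lon 20°, lat 60°.
Square 3, 2: +3·2° lon, +2·1° lat → SW at lon 26°, lat 62°.
Subsquare s=18, b=1: +18·0.0833333° lon, +1·0.0416667° lat → SW at lon 27.5°, lat 62.0417°.
Cell spans 0.0833333° lon × 0.0416667° lat. NE corner is SW corner plus one full cell.
latitude 62.0833, longitude 27.5833.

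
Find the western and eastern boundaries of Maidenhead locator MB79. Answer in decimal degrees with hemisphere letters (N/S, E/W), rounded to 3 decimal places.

Field M=12, B=1: +12·20° lon, +1·10° lat → SW at lon 60°, lat -80°.
Square 7, 9: +7·2° lon, +9·1° lat → SW at lon 74°, lat -71°.
Cell spans 2° lon × 1° lat.
west 74.000° E, east 76.000° E.

74.000° E, 76.000° E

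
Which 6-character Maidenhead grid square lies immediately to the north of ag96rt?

AG96ru

Latitude subsquare t = 19; +1 → 20 = u.
The longitude characters are unchanged.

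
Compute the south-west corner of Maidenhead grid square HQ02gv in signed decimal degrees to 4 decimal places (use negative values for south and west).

72.8750, -39.5000

Field H=7, Q=16: +7·20° lon, +16·10° lat → SW at lon -40°, lat 70°.
Square 0, 2: +0·2° lon, +2·1° lat → SW at lon -40°, lat 72°.
Subsquare g=6, v=21: +6·0.0833333° lon, +21·0.0416667° lat → SW at lon -39.5°, lat 72.875°.
latitude 72.8750, longitude -39.5000.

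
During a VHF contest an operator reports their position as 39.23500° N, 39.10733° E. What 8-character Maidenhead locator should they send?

KM99nf26

Add 180° to longitude and 90° to latitude: 219.10733, 129.23500.
Field (20°×10°, letters A–R): 219.10733/20 → 10 → K, 129.23500/10 → 12 → M; chars KM.
Square (2°×1°, digits 0–9): 19.10733/2 → 9, 9.23500/1 → 9; chars 99.
Subsquare (5′×2.5′, letters a–x): 1.10733/0.0833333 → 13 → n, 0.23500/0.0416667 → 5 → f; chars nf.
Extended square (30″×15″, digits 0–9): 0.02400/0.00833333 → 2, 0.02667/0.00416667 → 6; chars 26.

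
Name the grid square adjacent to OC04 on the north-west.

NC95

Longitude square 0; −1 → -1, wraps to 9, carry into field.
Longitude field O = 14; −1 → 13 = N.
Latitude square 4; +1 → 5.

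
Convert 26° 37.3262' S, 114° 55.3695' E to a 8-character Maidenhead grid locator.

OG73lj00

Add 180° to longitude and 90° to latitude: 294.92282, 63.37790.
Field: lon ⌊294.92282/20⌋ = 14 → O; lat ⌊63.37790/10⌋ = 6 → G.
Square: lon ⌊14.92282/2⌋ = 7; lat ⌊3.37790/1⌋ = 3.
Subsquare: lon ⌊0.92282/0.0833333⌋ = 11 → l; lat ⌊0.37790/0.0416667⌋ = 9 → j.
Extended square: lon ⌊0.00616/0.00833333⌋ = 0; lat ⌊0.00290/0.00416667⌋ = 0.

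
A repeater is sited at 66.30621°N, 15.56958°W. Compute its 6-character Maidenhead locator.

Offset from 180°W / 90°S: lon 164.4304°, lat 156.3062°.
Field: lon ⌊164.4304/20⌋ = 8 → I; lat ⌊156.3062/10⌋ = 15 → P.
Square: lon ⌊4.4304/2⌋ = 2; lat ⌊6.3062/1⌋ = 6.
Subsquare: lon ⌊0.4304/0.0833333⌋ = 5 → f; lat ⌊0.3062/0.0416667⌋ = 7 → h.

IP26fh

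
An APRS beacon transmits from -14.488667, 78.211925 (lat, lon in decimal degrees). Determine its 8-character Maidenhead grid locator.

Add 180° to longitude and 90° to latitude: 258.21193, 75.51133.
Field (20°×10°, letters A–R): lon ⌊258.21193/20⌋ = 12 → M; lat ⌊75.51133/10⌋ = 7 → H.
Square (2°×1°, digits 0–9): lon ⌊18.21193/2⌋ = 9; lat ⌊5.51133/1⌋ = 5.
Subsquare (5′×2.5′, letters a–x): lon ⌊0.21193/0.0833333⌋ = 2 → c; lat ⌊0.51133/0.0416667⌋ = 12 → m.
Extended square (30″×15″, digits 0–9): lon ⌊0.04526/0.00833333⌋ = 5; lat ⌊0.01133/0.00416667⌋ = 2.

MH95cm52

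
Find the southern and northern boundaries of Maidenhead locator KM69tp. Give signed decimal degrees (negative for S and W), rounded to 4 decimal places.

39.6250, 39.6667

Field K=10, M=12: +10·20° lon, +12·10° lat → SW at lon 20°, lat 30°.
Square 6, 9: +6·2° lon, +9·1° lat → SW at lon 32°, lat 39°.
Subsquare t=19, p=15: +19·0.0833333° lon, +15·0.0416667° lat → SW at lon 33.5833°, lat 39.625°.
Cell spans 0.0833333° lon × 0.0416667° lat.
south 39.6250, north 39.6667.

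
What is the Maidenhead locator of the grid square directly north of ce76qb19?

Latitude extended square 9; +1 → 10, wraps to 0, carry into subsquare.
Latitude subsquare b = 1; +1 → 2 = c.
The longitude characters are unchanged.

CE76qc10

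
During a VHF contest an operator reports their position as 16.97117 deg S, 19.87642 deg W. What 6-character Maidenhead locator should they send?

Add 180° to longitude and 90° to latitude: 160.1236, 73.0288.
Field (20°×10°, letters A–R): 160.1236/20 → 8 → I, 73.0288/10 → 7 → H; chars IH.
Square (2°×1°, digits 0–9): 0.1236/2 → 0, 3.0288/1 → 3; chars 03.
Subsquare (5′×2.5′, letters a–x): 0.1236/0.0833333 → 1 → b, 0.0288/0.0416667 → 0 → a; chars ba.

IH03ba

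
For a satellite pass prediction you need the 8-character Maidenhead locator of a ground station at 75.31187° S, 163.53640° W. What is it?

Offset from 180°W / 90°S: lon 16.46360°, lat 14.68813°.
Field: 16.46360/20 → 0 → A, 14.68813/10 → 1 → B; chars AB.
Square: 16.46360/2 → 8, 4.68813/1 → 4; chars 84.
Subsquare: 0.46360/0.0833333 → 5 → f, 0.68813/0.0416667 → 16 → q; chars fq.
Extended square: 0.04693/0.00833333 → 5, 0.02146/0.00416667 → 5; chars 55.

AB84fq55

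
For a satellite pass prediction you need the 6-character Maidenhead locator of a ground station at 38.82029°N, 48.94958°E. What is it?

LM48lt

Offset from 180°W / 90°S: lon 228.9496°, lat 128.8203°.
Field: lon ⌊228.9496/20⌋ = 11 → L; lat ⌊128.8203/10⌋ = 12 → M.
Square: lon ⌊8.9496/2⌋ = 4; lat ⌊8.8203/1⌋ = 8.
Subsquare: lon ⌊0.9496/0.0833333⌋ = 11 → l; lat ⌊0.8203/0.0416667⌋ = 19 → t.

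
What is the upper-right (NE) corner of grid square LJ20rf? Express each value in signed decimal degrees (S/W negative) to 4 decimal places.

Field L=11, J=9: +11·20° lon, +9·10° lat → SW at lon 40°, lat 0°.
Square 2, 0: +2·2° lon, +0·1° lat → SW at lon 44°, lat 0°.
Subsquare r=17, f=5: +17·0.0833333° lon, +5·0.0416667° lat → SW at lon 45.4167°, lat 0.208333°.
Cell spans 0.0833333° lon × 0.0416667° lat. NE corner is SW corner plus one full cell.
latitude 0.2500, longitude 45.5000.

0.2500, 45.5000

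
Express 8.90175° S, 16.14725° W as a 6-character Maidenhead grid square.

II11wc

Add 180° to longitude and 90° to latitude: 163.8528, 81.0983.
Field: 163.8528/20 → 8 → I, 81.0983/10 → 8 → I; chars II.
Square: 3.8528/2 → 1, 1.0983/1 → 1; chars 11.
Subsquare: 1.8528/0.0833333 → 22 → w, 0.0983/0.0416667 → 2 → c; chars wc.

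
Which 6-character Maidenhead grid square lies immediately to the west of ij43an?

IJ33xn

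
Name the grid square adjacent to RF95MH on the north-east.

Longitude subsquare m = 12; +1 → 13 = n.
Latitude subsquare h = 7; +1 → 8 = i.

RF95ni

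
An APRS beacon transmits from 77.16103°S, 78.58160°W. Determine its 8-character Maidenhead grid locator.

FB02ru01

Shift to the Maidenhead origin (180°W, 90°S): lon 101.41840, lat 12.83897.
Field: 101.41840/20 → 5 → F, 12.83897/10 → 1 → B; chars FB.
Square: 1.41840/2 → 0, 2.83897/1 → 2; chars 02.
Subsquare: 1.41840/0.0833333 → 17 → r, 0.83897/0.0416667 → 20 → u; chars ru.
Extended square: 0.00173/0.00833333 → 0, 0.00564/0.00416667 → 1; chars 01.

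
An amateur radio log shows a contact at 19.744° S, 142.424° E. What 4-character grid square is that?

Offset from 180°W / 90°S: lon 322.42°, lat 70.26°.
Field (20°×10°, letters A–R): lon ⌊322.42/20⌋ = 16 → Q; lat ⌊70.26/10⌋ = 7 → H.
Square (2°×1°, digits 0–9): lon ⌊2.42/2⌋ = 1; lat ⌊0.26/1⌋ = 0.

QH10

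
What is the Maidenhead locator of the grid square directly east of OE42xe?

Longitude subsquare x = 23; +1 → 24, wraps to 0 = a, carry into square.
Longitude square 4; +1 → 5.
The latitude characters are unchanged.

OE52ae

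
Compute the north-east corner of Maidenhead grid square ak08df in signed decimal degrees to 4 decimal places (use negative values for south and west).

Field A=0, K=10: +0·20° lon, +10·10° lat → SW at lon -180°, lat 10°.
Square 0, 8: +0·2° lon, +8·1° lat → SW at lon -180°, lat 18°.
Subsquare d=3, f=5: +3·0.0833333° lon, +5·0.0416667° lat → SW at lon -179.75°, lat 18.2083°.
Cell spans 0.0833333° lon × 0.0416667° lat. NE corner is SW corner plus one full cell.
latitude 18.2500, longitude -179.6667.

18.2500, -179.6667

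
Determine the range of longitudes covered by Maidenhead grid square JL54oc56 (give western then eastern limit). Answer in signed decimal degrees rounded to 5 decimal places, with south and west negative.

Field J=9, L=11: +9·20° lon, +11·10° lat → SW at lon 0°, lat 20°.
Square 5, 4: +5·2° lon, +4·1° lat → SW at lon 10°, lat 24°.
Subsquare o=14, c=2: +14·0.0833333° lon, +2·0.0416667° lat → SW at lon 11.1667°, lat 24.0833°.
Extended square 5, 6: +5·0.00833333° lon, +6·0.00416667° lat → SW at lon 11.2083°, lat 24.1083°.
Cell spans 0.00833333° lon × 0.00416667° lat.
west 11.20833, east 11.21667.

11.20833, 11.21667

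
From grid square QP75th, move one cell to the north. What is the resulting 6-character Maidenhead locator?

QP75ti

Latitude subsquare h = 7; +1 → 8 = i.
The longitude characters are unchanged.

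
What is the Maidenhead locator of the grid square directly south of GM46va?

Latitude subsquare a = 0; −1 → -1, wraps to 23 = x, carry into square.
Latitude square 6; −1 → 5.
The longitude characters are unchanged.

GM45vx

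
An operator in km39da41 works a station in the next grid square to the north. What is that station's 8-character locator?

KM39da42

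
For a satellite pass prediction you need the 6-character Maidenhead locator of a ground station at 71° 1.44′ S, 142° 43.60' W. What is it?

BB88px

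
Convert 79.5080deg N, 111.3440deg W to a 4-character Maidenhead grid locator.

Add 180° to longitude and 90° to latitude: 68.66, 169.51.
Field: 68.66/20 → 3 → D, 169.51/10 → 16 → Q; chars DQ.
Square: 8.66/2 → 4, 9.51/1 → 9; chars 49.

DQ49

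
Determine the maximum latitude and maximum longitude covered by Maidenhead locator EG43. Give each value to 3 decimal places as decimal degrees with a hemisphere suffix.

26.000° S, 90.000° W

Field E=4, G=6: +4·20° lon, +6·10° lat → SW at lon -100°, lat -30°.
Square 4, 3: +4·2° lon, +3·1° lat → SW at lon -92°, lat -27°.
Cell spans 2° lon × 1° lat. NE corner is SW corner plus one full cell.
latitude 26.000° S, longitude 90.000° W.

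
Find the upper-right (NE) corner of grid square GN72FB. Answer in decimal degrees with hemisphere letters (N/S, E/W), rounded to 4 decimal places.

42.0833° N, 45.5000° W

Field G=6, N=13: +6·20° lon, +13·10° lat → SW at lon -60°, lat 40°.
Square 7, 2: +7·2° lon, +2·1° lat → SW at lon -46°, lat 42°.
Subsquare f=5, b=1: +5·0.0833333° lon, +1·0.0416667° lat → SW at lon -45.5833°, lat 42.0417°.
Cell spans 0.0833333° lon × 0.0416667° lat. NE corner is SW corner plus one full cell.
latitude 42.0833° N, longitude 45.5000° W.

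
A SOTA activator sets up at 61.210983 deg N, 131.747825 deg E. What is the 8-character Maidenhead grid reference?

PP51uf90

Offset from 180°W / 90°S: lon 311.74783°, lat 151.21098°.
Field (20°×10°, letters A–R): 311.74783/20 → 15 → P, 151.21098/10 → 15 → P; chars PP.
Square (2°×1°, digits 0–9): 11.74783/2 → 5, 1.21098/1 → 1; chars 51.
Subsquare (5′×2.5′, letters a–x): 1.74783/0.0833333 → 20 → u, 0.21098/0.0416667 → 5 → f; chars uf.
Extended square (30″×15″, digits 0–9): 0.08116/0.00833333 → 9, 0.00265/0.00416667 → 0; chars 90.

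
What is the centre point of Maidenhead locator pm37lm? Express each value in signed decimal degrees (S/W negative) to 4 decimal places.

Field P=15, M=12: +15·20° lon, +12·10° lat → SW at lon 120°, lat 30°.
Square 3, 7: +3·2° lon, +7·1° lat → SW at lon 126°, lat 37°.
Subsquare l=11, m=12: +11·0.0833333° lon, +12·0.0416667° lat → SW at lon 126.917°, lat 37.5°.
Cell spans 0.0833333° lon × 0.0416667° lat. Centre is SW corner plus half of each.
latitude 37.5208, longitude 126.9583.

37.5208, 126.9583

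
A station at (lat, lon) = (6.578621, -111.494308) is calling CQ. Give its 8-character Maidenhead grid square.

Offset from 180°W / 90°S: lon 68.50569°, lat 96.57862°.
Field (20°×10°, letters A–R): lon ⌊68.50569/20⌋ = 3 → D; lat ⌊96.57862/10⌋ = 9 → J.
Square (2°×1°, digits 0–9): lon ⌊8.50569/2⌋ = 4; lat ⌊6.57862/1⌋ = 6.
Subsquare (5′×2.5′, letters a–x): lon ⌊0.50569/0.0833333⌋ = 6 → g; lat ⌊0.57862/0.0416667⌋ = 13 → n.
Extended square (30″×15″, digits 0–9): lon ⌊0.00569/0.00833333⌋ = 0; lat ⌊0.03695/0.00416667⌋ = 8.

DJ46gn08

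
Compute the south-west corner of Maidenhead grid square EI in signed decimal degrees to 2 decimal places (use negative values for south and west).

Field E=4, I=8: +4·20° lon, +8·10° lat → SW at lon -100°, lat -10°.
latitude -10.00, longitude -100.00.

-10.00, -100.00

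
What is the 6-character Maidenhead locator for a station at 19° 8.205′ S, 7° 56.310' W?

Add 180° to longitude and 90° to latitude: 172.0615, 70.8632.
Field (20°×10°, letters A–R): lon ⌊172.0615/20⌋ = 8 → I; lat ⌊70.8632/10⌋ = 7 → H.
Square (2°×1°, digits 0–9): lon ⌊12.0615/2⌋ = 6; lat ⌊0.8632/1⌋ = 0.
Subsquare (5′×2.5′, letters a–x): lon ⌊0.0615/0.0833333⌋ = 0 → a; lat ⌊0.8632/0.0416667⌋ = 20 → u.

IH60au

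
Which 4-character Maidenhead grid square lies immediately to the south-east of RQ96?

Longitude square 9; +1 → 10, wraps to 0, carry into field.
Longitude field R = 17; +1 → 18, wraps to 0 = A, wrapping around the antimeridian.
Latitude square 6; −1 → 5.

AQ05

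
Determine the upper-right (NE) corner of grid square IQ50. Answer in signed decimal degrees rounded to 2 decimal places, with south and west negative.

71.00, -8.00

Field I=8, Q=16: +8·20° lon, +16·10° lat → SW at lon -20°, lat 70°.
Square 5, 0: +5·2° lon, +0·1° lat → SW at lon -10°, lat 70°.
Cell spans 2° lon × 1° lat. NE corner is SW corner plus one full cell.
latitude 71.00, longitude -8.00.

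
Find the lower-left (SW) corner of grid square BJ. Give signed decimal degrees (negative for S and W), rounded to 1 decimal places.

0.0, -160.0

Field B=1, J=9: +1·20° lon, +9·10° lat → SW at lon -160°, lat 0°.
latitude 0.0, longitude -160.0.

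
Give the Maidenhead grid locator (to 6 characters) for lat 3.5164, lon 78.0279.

MJ93am

Shift to the Maidenhead origin (180°W, 90°S): lon 258.0279, lat 93.5164.
Field (20°×10°, letters A–R): lon ⌊258.0279/20⌋ = 12 → M; lat ⌊93.5164/10⌋ = 9 → J.
Square (2°×1°, digits 0–9): lon ⌊18.0279/2⌋ = 9; lat ⌊3.5164/1⌋ = 3.
Subsquare (5′×2.5′, letters a–x): lon ⌊0.0279/0.0833333⌋ = 0 → a; lat ⌊0.5164/0.0416667⌋ = 12 → m.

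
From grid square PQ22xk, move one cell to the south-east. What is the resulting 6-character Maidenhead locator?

Longitude subsquare x = 23; +1 → 24, wraps to 0 = a, carry into square.
Longitude square 2; +1 → 3.
Latitude subsquare k = 10; −1 → 9 = j.

PQ32aj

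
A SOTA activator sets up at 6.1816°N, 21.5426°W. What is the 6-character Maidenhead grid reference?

Shift to the Maidenhead origin (180°W, 90°S): lon 158.4574, lat 96.1816.
Field (20°×10°, letters A–R): 158.4574/20 → 7 → H, 96.1816/10 → 9 → J; chars HJ.
Square (2°×1°, digits 0–9): 18.4574/2 → 9, 6.1816/1 → 6; chars 96.
Subsquare (5′×2.5′, letters a–x): 0.4574/0.0833333 → 5 → f, 0.1816/0.0416667 → 4 → e; chars fe.

HJ96fe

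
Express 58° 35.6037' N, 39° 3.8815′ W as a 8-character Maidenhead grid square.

HO08lo22

Shift to the Maidenhead origin (180°W, 90°S): lon 140.93531, lat 148.59339.
Field: 140.93531/20 → 7 → H, 148.59339/10 → 14 → O; chars HO.
Square: 0.93531/2 → 0, 8.59339/1 → 8; chars 08.
Subsquare: 0.93531/0.0833333 → 11 → l, 0.59339/0.0416667 → 14 → o; chars lo.
Extended square: 0.01864/0.00833333 → 2, 0.01006/0.00416667 → 2; chars 22.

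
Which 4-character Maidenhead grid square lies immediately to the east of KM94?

Longitude square 9; +1 → 10, wraps to 0, carry into field.
Longitude field K = 10; +1 → 11 = L.
The latitude characters are unchanged.

LM04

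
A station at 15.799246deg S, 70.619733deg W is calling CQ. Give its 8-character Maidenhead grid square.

Offset from 180°W / 90°S: lon 109.38027°, lat 74.20075°.
Field: 109.38027/20 → 5 → F, 74.20075/10 → 7 → H; chars FH.
Square: 9.38027/2 → 4, 4.20075/1 → 4; chars 44.
Subsquare: 1.38027/0.0833333 → 16 → q, 0.20075/0.0416667 → 4 → e; chars qe.
Extended square: 0.04693/0.00833333 → 5, 0.03409/0.00416667 → 8; chars 58.

FH44qe58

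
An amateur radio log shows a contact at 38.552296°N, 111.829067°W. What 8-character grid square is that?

Shift to the Maidenhead origin (180°W, 90°S): lon 68.17093, lat 128.55230.
Field: lon ⌊68.17093/20⌋ = 3 → D; lat ⌊128.55230/10⌋ = 12 → M.
Square: lon ⌊8.17093/2⌋ = 4; lat ⌊8.55230/1⌋ = 8.
Subsquare: lon ⌊0.17093/0.0833333⌋ = 2 → c; lat ⌊0.55230/0.0416667⌋ = 13 → n.
Extended square: lon ⌊0.00427/0.00833333⌋ = 0; lat ⌊0.01063/0.00416667⌋ = 2.

DM48cn02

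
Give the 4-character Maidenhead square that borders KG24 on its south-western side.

Longitude square 2; −1 → 1.
Latitude square 4; −1 → 3.

KG13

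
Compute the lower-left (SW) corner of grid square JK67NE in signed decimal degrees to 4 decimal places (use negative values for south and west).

Field J=9, K=10: +9·20° lon, +10·10° lat → SW at lon 0°, lat 10°.
Square 6, 7: +6·2° lon, +7·1° lat → SW at lon 12°, lat 17°.
Subsquare n=13, e=4: +13·0.0833333° lon, +4·0.0416667° lat → SW at lon 13.0833°, lat 17.1667°.
latitude 17.1667, longitude 13.0833.

17.1667, 13.0833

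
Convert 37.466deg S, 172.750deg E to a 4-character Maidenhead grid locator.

RF62

Offset from 180°W / 90°S: lon 352.75°, lat 52.53°.
Field: lon ⌊352.75/20⌋ = 17 → R; lat ⌊52.53/10⌋ = 5 → F.
Square: lon ⌊12.75/2⌋ = 6; lat ⌊2.53/1⌋ = 2.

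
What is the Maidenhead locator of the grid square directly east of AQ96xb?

Longitude subsquare x = 23; +1 → 24, wraps to 0 = a, carry into square.
Longitude square 9; +1 → 10, wraps to 0, carry into field.
Longitude field A = 0; +1 → 1 = B.
The latitude characters are unchanged.

BQ06ab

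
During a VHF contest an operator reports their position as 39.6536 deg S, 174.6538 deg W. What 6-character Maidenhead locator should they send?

AF20qi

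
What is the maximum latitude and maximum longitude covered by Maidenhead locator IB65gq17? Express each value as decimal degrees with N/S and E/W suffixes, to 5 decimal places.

Field I=8, B=1: +8·20° lon, +1·10° lat → SW at lon -20°, lat -80°.
Square 6, 5: +6·2° lon, +5·1° lat → SW at lon -8°, lat -75°.
Subsquare g=6, q=16: +6·0.0833333° lon, +16·0.0416667° lat → SW at lon -7.5°, lat -74.3333°.
Extended square 1, 7: +1·0.00833333° lon, +7·0.00416667° lat → SW at lon -7.49167°, lat -74.3042°.
Cell spans 0.00833333° lon × 0.00416667° lat. NE corner is SW corner plus one full cell.
latitude 74.30000° S, longitude 7.48333° W.

74.30000° S, 7.48333° W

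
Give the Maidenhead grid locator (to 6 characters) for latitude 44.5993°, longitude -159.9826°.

Shift to the Maidenhead origin (180°W, 90°S): lon 20.0174, lat 134.5993.
Field: lon ⌊20.0174/20⌋ = 1 → B; lat ⌊134.5993/10⌋ = 13 → N.
Square: lon ⌊0.0174/2⌋ = 0; lat ⌊4.5993/1⌋ = 4.
Subsquare: lon ⌊0.0174/0.0833333⌋ = 0 → a; lat ⌊0.5993/0.0416667⌋ = 14 → o.

BN04ao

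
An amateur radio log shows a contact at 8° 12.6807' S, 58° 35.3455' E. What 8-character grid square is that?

LI91hs09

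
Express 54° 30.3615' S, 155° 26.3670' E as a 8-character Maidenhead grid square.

Add 180° to longitude and 90° to latitude: 335.43945, 35.49397.
Field (20°×10°, letters A–R): 335.43945/20 → 16 → Q, 35.49397/10 → 3 → D; chars QD.
Square (2°×1°, digits 0–9): 15.43945/2 → 7, 5.49397/1 → 5; chars 75.
Subsquare (5′×2.5′, letters a–x): 1.43945/0.0833333 → 17 → r, 0.49397/0.0416667 → 11 → l; chars rl.
Extended square (30″×15″, digits 0–9): 0.02278/0.00833333 → 2, 0.03564/0.00416667 → 8; chars 28.

QD75rl28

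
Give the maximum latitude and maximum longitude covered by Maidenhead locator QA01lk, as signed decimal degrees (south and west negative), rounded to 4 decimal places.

Field Q=16, A=0: +16·20° lon, +0·10° lat → SW at lon 140°, lat -90°.
Square 0, 1: +0·2° lon, +1·1° lat → SW at lon 140°, lat -89°.
Subsquare l=11, k=10: +11·0.0833333° lon, +10·0.0416667° lat → SW at lon 140.917°, lat -88.5833°.
Cell spans 0.0833333° lon × 0.0416667° lat. NE corner is SW corner plus one full cell.
latitude -88.5417, longitude 141.0000.

-88.5417, 141.0000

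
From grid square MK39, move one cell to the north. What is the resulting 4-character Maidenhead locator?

ML30

Latitude square 9; +1 → 10, wraps to 0, carry into field.
Latitude field K = 10; +1 → 11 = L.
The longitude characters are unchanged.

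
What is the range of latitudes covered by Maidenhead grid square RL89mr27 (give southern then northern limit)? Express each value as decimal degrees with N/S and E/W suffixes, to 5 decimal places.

Field R=17, L=11: +17·20° lon, +11·10° lat → SW at lon 160°, lat 20°.
Square 8, 9: +8·2° lon, +9·1° lat → SW at lon 176°, lat 29°.
Subsquare m=12, r=17: +12·0.0833333° lon, +17·0.0416667° lat → SW at lon 177°, lat 29.7083°.
Extended square 2, 7: +2·0.00833333° lon, +7·0.00416667° lat → SW at lon 177.017°, lat 29.7375°.
Cell spans 0.00833333° lon × 0.00416667° lat.
south 29.73750° N, north 29.74167° N.

29.73750° N, 29.74167° N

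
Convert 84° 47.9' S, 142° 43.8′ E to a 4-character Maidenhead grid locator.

QA15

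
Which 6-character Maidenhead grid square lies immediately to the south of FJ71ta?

Latitude subsquare a = 0; −1 → -1, wraps to 23 = x, carry into square.
Latitude square 1; −1 → 0.
The longitude characters are unchanged.

FJ70tx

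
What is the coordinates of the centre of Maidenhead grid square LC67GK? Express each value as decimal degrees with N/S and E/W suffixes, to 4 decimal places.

62.5625° S, 52.5417° E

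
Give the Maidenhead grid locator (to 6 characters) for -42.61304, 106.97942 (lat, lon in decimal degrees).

Add 180° to longitude and 90° to latitude: 286.9794, 47.3870.
Field (20°×10°, letters A–R): 286.9794/20 → 14 → O, 47.3870/10 → 4 → E; chars OE.
Square (2°×1°, digits 0–9): 6.9794/2 → 3, 7.3870/1 → 7; chars 37.
Subsquare (5′×2.5′, letters a–x): 0.9794/0.0833333 → 11 → l, 0.3870/0.0416667 → 9 → j; chars lj.

OE37lj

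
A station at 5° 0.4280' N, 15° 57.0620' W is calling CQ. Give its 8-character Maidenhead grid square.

IJ25aa51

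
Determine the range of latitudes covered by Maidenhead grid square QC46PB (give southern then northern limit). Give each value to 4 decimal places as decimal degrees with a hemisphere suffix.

63.9583° S, 63.9167° S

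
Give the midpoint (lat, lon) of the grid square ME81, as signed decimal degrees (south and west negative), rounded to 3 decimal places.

-48.500, 77.000

Field M=12, E=4: +12·20° lon, +4·10° lat → SW at lon 60°, lat -50°.
Square 8, 1: +8·2° lon, +1·1° lat → SW at lon 76°, lat -49°.
Cell spans 2° lon × 1° lat. Centre is SW corner plus half of each.
latitude -48.500, longitude 77.000.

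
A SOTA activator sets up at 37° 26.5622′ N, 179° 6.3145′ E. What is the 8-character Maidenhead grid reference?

RM97nk26

Offset from 180°W / 90°S: lon 359.10524°, lat 127.44270°.
Field: 359.10524/20 → 17 → R, 127.44270/10 → 12 → M; chars RM.
Square: 19.10524/2 → 9, 7.44270/1 → 7; chars 97.
Subsquare: 1.10524/0.0833333 → 13 → n, 0.44270/0.0416667 → 10 → k; chars nk.
Extended square: 0.02191/0.00833333 → 2, 0.02604/0.00416667 → 6; chars 26.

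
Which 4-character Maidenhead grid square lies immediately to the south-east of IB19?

Longitude square 1; +1 → 2.
Latitude square 9; −1 → 8.

IB28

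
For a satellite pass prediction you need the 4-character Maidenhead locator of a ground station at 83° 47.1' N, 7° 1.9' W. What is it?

IR63

Add 180° to longitude and 90° to latitude: 172.97, 173.78.
Field: 172.97/20 → 8 → I, 173.78/10 → 17 → R; chars IR.
Square: 12.97/2 → 6, 3.78/1 → 3; chars 63.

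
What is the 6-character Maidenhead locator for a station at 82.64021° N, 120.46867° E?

PR02fp

Offset from 180°W / 90°S: lon 300.4687°, lat 172.6402°.
Field: 300.4687/20 → 15 → P, 172.6402/10 → 17 → R; chars PR.
Square: 0.4687/2 → 0, 2.6402/1 → 2; chars 02.
Subsquare: 0.4687/0.0833333 → 5 → f, 0.6402/0.0416667 → 15 → p; chars fp.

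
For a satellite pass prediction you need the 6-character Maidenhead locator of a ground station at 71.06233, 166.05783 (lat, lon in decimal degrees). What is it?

RQ31ab

Shift to the Maidenhead origin (180°W, 90°S): lon 346.0578, lat 161.0623.
Field: 346.0578/20 → 17 → R, 161.0623/10 → 16 → Q; chars RQ.
Square: 6.0578/2 → 3, 1.0623/1 → 1; chars 31.
Subsquare: 0.0578/0.0833333 → 0 → a, 0.0623/0.0416667 → 1 → b; chars ab.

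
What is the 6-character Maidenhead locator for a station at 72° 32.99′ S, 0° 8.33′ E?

JB07bk

Shift to the Maidenhead origin (180°W, 90°S): lon 180.1388, lat 17.4502.
Field: lon ⌊180.1388/20⌋ = 9 → J; lat ⌊17.4502/10⌋ = 1 → B.
Square: lon ⌊0.1388/2⌋ = 0; lat ⌊7.4502/1⌋ = 7.
Subsquare: lon ⌊0.1388/0.0833333⌋ = 1 → b; lat ⌊0.4502/0.0416667⌋ = 10 → k.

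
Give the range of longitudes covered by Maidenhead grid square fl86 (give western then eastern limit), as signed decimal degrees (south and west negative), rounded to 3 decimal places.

Field F=5, L=11: +5·20° lon, +11·10° lat → SW at lon -80°, lat 20°.
Square 8, 6: +8·2° lon, +6·1° lat → SW at lon -64°, lat 26°.
Cell spans 2° lon × 1° lat.
west -64.000, east -62.000.

-64.000, -62.000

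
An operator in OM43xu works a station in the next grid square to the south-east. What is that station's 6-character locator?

Longitude subsquare x = 23; +1 → 24, wraps to 0 = a, carry into square.
Longitude square 4; +1 → 5.
Latitude subsquare u = 20; −1 → 19 = t.

OM53at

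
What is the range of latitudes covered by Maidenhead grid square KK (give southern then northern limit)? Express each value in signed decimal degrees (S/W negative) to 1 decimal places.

Field K=10, K=10: +10·20° lon, +10·10° lat → SW at lon 20°, lat 10°.
Cell spans 20° lon × 10° lat.
south 10.0, north 20.0.

10.0, 20.0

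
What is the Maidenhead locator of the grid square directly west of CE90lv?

Longitude subsquare l = 11; −1 → 10 = k.
The latitude characters are unchanged.

CE90kv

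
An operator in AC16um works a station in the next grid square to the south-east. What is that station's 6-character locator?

AC16vl

Longitude subsquare u = 20; +1 → 21 = v.
Latitude subsquare m = 12; −1 → 11 = l.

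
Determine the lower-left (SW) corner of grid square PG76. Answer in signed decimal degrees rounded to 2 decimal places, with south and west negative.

-24.00, 134.00

Field P=15, G=6: +15·20° lon, +6·10° lat → SW at lon 120°, lat -30°.
Square 7, 6: +7·2° lon, +6·1° lat → SW at lon 134°, lat -24°.
latitude -24.00, longitude 134.00.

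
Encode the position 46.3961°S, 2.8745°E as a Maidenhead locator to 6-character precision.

JE13ko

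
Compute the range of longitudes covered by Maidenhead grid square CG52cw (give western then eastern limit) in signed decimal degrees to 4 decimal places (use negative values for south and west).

-129.8333, -129.7500

Field C=2, G=6: +2·20° lon, +6·10° lat → SW at lon -140°, lat -30°.
Square 5, 2: +5·2° lon, +2·1° lat → SW at lon -130°, lat -28°.
Subsquare c=2, w=22: +2·0.0833333° lon, +22·0.0416667° lat → SW at lon -129.833°, lat -27.0833°.
Cell spans 0.0833333° lon × 0.0416667° lat.
west -129.8333, east -129.7500.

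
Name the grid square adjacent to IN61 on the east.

Longitude square 6; +1 → 7.
The latitude characters are unchanged.

IN71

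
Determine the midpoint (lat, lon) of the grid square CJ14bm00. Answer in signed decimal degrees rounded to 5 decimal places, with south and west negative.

Field C=2, J=9: +2·20° lon, +9·10° lat → SW at lon -140°, lat 0°.
Square 1, 4: +1·2° lon, +4·1° lat → SW at lon -138°, lat 4°.
Subsquare b=1, m=12: +1·0.0833333° lon, +12·0.0416667° lat → SW at lon -137.917°, lat 4.5°.
Extended square 0, 0: +0·0.00833333° lon, +0·0.00416667° lat → SW at lon -137.917°, lat 4.5°.
Cell spans 0.00833333° lon × 0.00416667° lat. Centre is SW corner plus half of each.
latitude 4.50208, longitude -137.91250.

4.50208, -137.91250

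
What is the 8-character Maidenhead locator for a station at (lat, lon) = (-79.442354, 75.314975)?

MB70pn73

Offset from 180°W / 90°S: lon 255.31498°, lat 10.55765°.
Field: lon ⌊255.31498/20⌋ = 12 → M; lat ⌊10.55765/10⌋ = 1 → B.
Square: lon ⌊15.31498/2⌋ = 7; lat ⌊0.55765/1⌋ = 0.
Subsquare: lon ⌊1.31498/0.0833333⌋ = 15 → p; lat ⌊0.55765/0.0416667⌋ = 13 → n.
Extended square: lon ⌊0.06498/0.00833333⌋ = 7; lat ⌊0.01598/0.00416667⌋ = 3.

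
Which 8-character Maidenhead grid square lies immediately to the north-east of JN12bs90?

Longitude extended square 9; +1 → 10, wraps to 0, carry into subsquare.
Longitude subsquare b = 1; +1 → 2 = c.
Latitude extended square 0; +1 → 1.

JN12cs01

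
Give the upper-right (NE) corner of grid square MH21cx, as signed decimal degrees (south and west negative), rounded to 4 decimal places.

-18.0000, 64.2500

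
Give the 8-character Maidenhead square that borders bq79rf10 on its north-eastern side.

Longitude extended square 1; +1 → 2.
Latitude extended square 0; +1 → 1.

BQ79rf21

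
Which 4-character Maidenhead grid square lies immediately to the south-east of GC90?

Longitude square 9; +1 → 10, wraps to 0, carry into field.
Longitude field G = 6; +1 → 7 = H.
Latitude square 0; −1 → -1, wraps to 9, carry into field.
Latitude field C = 2; −1 → 1 = B.

HB09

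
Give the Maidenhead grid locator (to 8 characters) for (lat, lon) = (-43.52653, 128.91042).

Offset from 180°W / 90°S: lon 308.91042°, lat 46.47347°.
Field: 308.91042/20 → 15 → P, 46.47347/10 → 4 → E; chars PE.
Square: 8.91042/2 → 4, 6.47347/1 → 6; chars 46.
Subsquare: 0.91042/0.0833333 → 10 → k, 0.47347/0.0416667 → 11 → l; chars kl.
Extended square: 0.07709/0.00833333 → 9, 0.01514/0.00416667 → 3; chars 93.

PE46kl93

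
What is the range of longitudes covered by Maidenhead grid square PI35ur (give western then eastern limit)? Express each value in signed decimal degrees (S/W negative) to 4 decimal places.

Field P=15, I=8: +15·20° lon, +8·10° lat → SW at lon 120°, lat -10°.
Square 3, 5: +3·2° lon, +5·1° lat → SW at lon 126°, lat -5°.
Subsquare u=20, r=17: +20·0.0833333° lon, +17·0.0416667° lat → SW at lon 127.667°, lat -4.29167°.
Cell spans 0.0833333° lon × 0.0416667° lat.
west 127.6667, east 127.7500.

127.6667, 127.7500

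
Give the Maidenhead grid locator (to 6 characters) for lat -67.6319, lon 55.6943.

LC72ui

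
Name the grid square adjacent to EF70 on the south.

Latitude square 0; −1 → -1, wraps to 9, carry into field.
Latitude field F = 5; −1 → 4 = E.
The longitude characters are unchanged.

EE79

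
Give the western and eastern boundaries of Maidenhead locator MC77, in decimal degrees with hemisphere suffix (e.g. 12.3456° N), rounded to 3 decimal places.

74.000° E, 76.000° E

Field M=12, C=2: +12·20° lon, +2·10° lat → SW at lon 60°, lat -70°.
Square 7, 7: +7·2° lon, +7·1° lat → SW at lon 74°, lat -63°.
Cell spans 2° lon × 1° lat.
west 74.000° E, east 76.000° E.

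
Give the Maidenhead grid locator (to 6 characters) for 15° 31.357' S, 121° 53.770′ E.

Shift to the Maidenhead origin (180°W, 90°S): lon 301.8962, lat 74.4774.
Field: lon ⌊301.8962/20⌋ = 15 → P; lat ⌊74.4774/10⌋ = 7 → H.
Square: lon ⌊1.8962/2⌋ = 0; lat ⌊4.4774/1⌋ = 4.
Subsquare: lon ⌊1.8962/0.0833333⌋ = 22 → w; lat ⌊0.4774/0.0416667⌋ = 11 → l.

PH04wl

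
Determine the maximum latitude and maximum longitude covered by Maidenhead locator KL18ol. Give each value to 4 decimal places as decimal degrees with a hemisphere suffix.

Field K=10, L=11: +10·20° lon, +11·10° lat → SW at lon 20°, lat 20°.
Square 1, 8: +1·2° lon, +8·1° lat → SW at lon 22°, lat 28°.
Subsquare o=14, l=11: +14·0.0833333° lon, +11·0.0416667° lat → SW at lon 23.1667°, lat 28.4583°.
Cell spans 0.0833333° lon × 0.0416667° lat. NE corner is SW corner plus one full cell.
latitude 28.5000° N, longitude 23.2500° E.

28.5000° N, 23.2500° E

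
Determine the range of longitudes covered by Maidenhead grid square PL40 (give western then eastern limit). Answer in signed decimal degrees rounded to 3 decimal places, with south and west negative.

Field P=15, L=11: +15·20° lon, +11·10° lat → SW at lon 120°, lat 20°.
Square 4, 0: +4·2° lon, +0·1° lat → SW at lon 128°, lat 20°.
Cell spans 2° lon × 1° lat.
west 128.000, east 130.000.

128.000, 130.000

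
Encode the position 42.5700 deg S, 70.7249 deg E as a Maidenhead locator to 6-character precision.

ME57ik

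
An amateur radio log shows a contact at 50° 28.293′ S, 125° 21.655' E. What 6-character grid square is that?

PD29qm

Offset from 180°W / 90°S: lon 305.3609°, lat 39.5284°.
Field: 305.3609/20 → 15 → P, 39.5284/10 → 3 → D; chars PD.
Square: 5.3609/2 → 2, 9.5284/1 → 9; chars 29.
Subsquare: 1.3609/0.0833333 → 16 → q, 0.5284/0.0416667 → 12 → m; chars qm.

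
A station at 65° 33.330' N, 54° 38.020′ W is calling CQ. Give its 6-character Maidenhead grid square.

Offset from 180°W / 90°S: lon 125.3663°, lat 155.5555°.
Field: lon ⌊125.3663/20⌋ = 6 → G; lat ⌊155.5555/10⌋ = 15 → P.
Square: lon ⌊5.3663/2⌋ = 2; lat ⌊5.5555/1⌋ = 5.
Subsquare: lon ⌊1.3663/0.0833333⌋ = 16 → q; lat ⌊0.5555/0.0416667⌋ = 13 → n.

GP25qn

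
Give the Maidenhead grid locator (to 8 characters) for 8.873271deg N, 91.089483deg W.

EJ48ku99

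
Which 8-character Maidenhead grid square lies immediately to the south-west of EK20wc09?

EK20vc98

Longitude extended square 0; −1 → -1, wraps to 9, carry into subsquare.
Longitude subsquare w = 22; −1 → 21 = v.
Latitude extended square 9; −1 → 8.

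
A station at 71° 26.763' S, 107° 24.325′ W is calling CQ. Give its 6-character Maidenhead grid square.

Add 180° to longitude and 90° to latitude: 72.5946, 18.5540.
Field: lon ⌊72.5946/20⌋ = 3 → D; lat ⌊18.5540/10⌋ = 1 → B.
Square: lon ⌊12.5946/2⌋ = 6; lat ⌊8.5540/1⌋ = 8.
Subsquare: lon ⌊0.5946/0.0833333⌋ = 7 → h; lat ⌊0.5540/0.0416667⌋ = 13 → n.

DB68hn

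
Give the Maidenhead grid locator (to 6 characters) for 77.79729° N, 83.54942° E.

NQ17st

Shift to the Maidenhead origin (180°W, 90°S): lon 263.5494, lat 167.7973.
Field (20°×10°, letters A–R): lon ⌊263.5494/20⌋ = 13 → N; lat ⌊167.7973/10⌋ = 16 → Q.
Square (2°×1°, digits 0–9): lon ⌊3.5494/2⌋ = 1; lat ⌊7.7973/1⌋ = 7.
Subsquare (5′×2.5′, letters a–x): lon ⌊1.5494/0.0833333⌋ = 18 → s; lat ⌊0.7973/0.0416667⌋ = 19 → t.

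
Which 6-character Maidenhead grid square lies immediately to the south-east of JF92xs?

Longitude subsquare x = 23; +1 → 24, wraps to 0 = a, carry into square.
Longitude square 9; +1 → 10, wraps to 0, carry into field.
Longitude field J = 9; +1 → 10 = K.
Latitude subsquare s = 18; −1 → 17 = r.

KF02ar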